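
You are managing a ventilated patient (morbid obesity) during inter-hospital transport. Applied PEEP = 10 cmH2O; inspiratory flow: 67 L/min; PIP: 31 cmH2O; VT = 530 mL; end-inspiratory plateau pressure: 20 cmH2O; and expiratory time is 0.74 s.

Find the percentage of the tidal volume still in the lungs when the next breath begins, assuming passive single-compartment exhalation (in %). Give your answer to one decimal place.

Flow: 67 L/min ÷ 60 = 1.1167 L/s.
R = (PIP − Pplat)/V̇ = (31 − 20) / 1.1167 = 11.0/1.1167 = 9.85 cmH2O·s/L.
C = Vt/(Pplat − PEEP) = 530.0 / (20 − 10) = 530.0/10.0 = 53.0 mL/cmH2O.
τ = R × C = 9.85 × 0.053 L/cmH2O = 0.5221 s.
Fraction remaining at end-expiration = e^(−Te/τ) = e^(−0.74/0.5221) = 0.2424 → 24.24%.

24.2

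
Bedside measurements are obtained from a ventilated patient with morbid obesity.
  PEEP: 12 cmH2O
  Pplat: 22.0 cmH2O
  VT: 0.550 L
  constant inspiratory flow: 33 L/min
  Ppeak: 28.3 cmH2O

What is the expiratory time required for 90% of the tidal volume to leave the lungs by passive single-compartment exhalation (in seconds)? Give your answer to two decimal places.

Flow: 33 L/min ÷ 60 = 0.55 L/s.
R = (PIP − Pplat)/V̇ = (28.3 − 22.0) / 0.55 = 6.3/0.55 = 11.455 cmH2O·s/L.
C = Vt/(Pplat − PEEP) = 550.0 / (22.0 − 12) = 550.0/10.0 = 55.0 mL/cmH2O.
τ = R × C = 11.455 × 0.055 L/cmH2O = 0.63 s.
t = −τ·ln(1 − 0.90) = −0.63·ln(0.1) = 1.451 s.

1.45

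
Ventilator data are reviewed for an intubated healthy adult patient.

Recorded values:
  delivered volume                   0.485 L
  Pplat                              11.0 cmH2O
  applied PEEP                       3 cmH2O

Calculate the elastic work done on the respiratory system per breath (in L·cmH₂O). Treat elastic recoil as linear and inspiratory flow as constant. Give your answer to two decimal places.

Elastic work ≈ ½ × (Pplat − PEEP) × Vt = 0.5 × (11.0 − 3) × 0.485 L = 0.5 × 8.0 × 0.485 = 1.94 L·cmH2O.

1.94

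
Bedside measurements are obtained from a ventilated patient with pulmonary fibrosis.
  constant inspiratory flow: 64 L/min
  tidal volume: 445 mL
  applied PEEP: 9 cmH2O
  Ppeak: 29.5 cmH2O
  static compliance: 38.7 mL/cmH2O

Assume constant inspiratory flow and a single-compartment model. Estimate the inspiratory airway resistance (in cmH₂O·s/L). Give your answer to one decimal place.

8.4

Flow: 64 L/min ÷ 60 = 1.0667 L/s.
Equation of motion (constant flow): PIP = Vt/C + R·V̇ + PEEP.
R·V̇ = PIP − Vt/C − PEEP = 29.5 − 445/38.7 − 9 = 29.5 − 11.499 − 9 = 9.001 cmH2O.
R = 9.001 / 1.0667 = 8.438 cmH2O·s/L.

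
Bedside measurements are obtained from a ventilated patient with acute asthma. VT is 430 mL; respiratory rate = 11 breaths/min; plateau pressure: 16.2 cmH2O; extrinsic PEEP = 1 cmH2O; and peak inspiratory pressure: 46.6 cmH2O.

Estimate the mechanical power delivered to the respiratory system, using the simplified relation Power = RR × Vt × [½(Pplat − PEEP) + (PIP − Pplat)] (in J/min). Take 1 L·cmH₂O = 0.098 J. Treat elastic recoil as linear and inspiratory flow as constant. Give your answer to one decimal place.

17.6

Per-breath work = Vt × [½(Pplat−PEEP) + (PIP−Pplat)] = 0.430 × [0.5×15.2 + 30.4] = 0.430 × 38.0 = 16.34 L·cmH2O.
Power = 11 × 16.34 = 179.74 L·cmH2O/min.
× 0.098 J/(L·cmH2O) → 17.615 J/min.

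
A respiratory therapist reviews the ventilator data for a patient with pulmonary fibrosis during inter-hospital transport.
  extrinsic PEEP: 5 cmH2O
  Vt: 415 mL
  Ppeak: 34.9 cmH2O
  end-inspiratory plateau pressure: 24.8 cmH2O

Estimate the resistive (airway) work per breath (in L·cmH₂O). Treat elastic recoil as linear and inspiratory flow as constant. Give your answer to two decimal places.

4.19

With constant inspiratory flow the resistive pressure is constant at PIP − Pplat = 34.9 − 24.8 = 10.1 cmH2O, so resistive work = 10.1 × 0.415 = 4.192 L·cmH2O.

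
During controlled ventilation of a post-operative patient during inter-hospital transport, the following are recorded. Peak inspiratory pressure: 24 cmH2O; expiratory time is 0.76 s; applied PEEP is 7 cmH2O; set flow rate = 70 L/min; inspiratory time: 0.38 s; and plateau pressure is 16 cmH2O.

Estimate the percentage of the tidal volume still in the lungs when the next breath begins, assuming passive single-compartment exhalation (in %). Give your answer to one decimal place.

Flow: 70 L/min ÷ 60 = 1.1667 L/s.
Vt = flow × Ti = 1.1667 L/s × 0.38 s × 1000 mL/L = 443.35 mL.
R = (PIP − Pplat)/V̇ = (24 − 16) / 1.1667 = 8.0/1.1667 = 6.857 cmH2O·s/L.
C = Vt/(Pplat − PEEP) = 443.35 / (16 − 7) = 443.35/9.0 = 49.261 mL/cmH2O.
τ = R × C = 6.857 × 0.04926 L/cmH2O = 0.3378 s.
Fraction remaining at end-expiration = e^(−Te/τ) = e^(−0.76/0.3378) = 0.1054 → 10.54%.

10.5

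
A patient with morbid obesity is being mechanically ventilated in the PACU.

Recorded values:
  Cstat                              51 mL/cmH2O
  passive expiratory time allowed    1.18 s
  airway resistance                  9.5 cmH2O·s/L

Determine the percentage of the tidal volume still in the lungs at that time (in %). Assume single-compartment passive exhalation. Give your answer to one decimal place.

τ = R × C = 9.5 × 51 mL/cmH2O = 9.5 × 0.051 L/cmH2O = 0.4845 s.
Passive exhalation: V(t)/V₀ = e^(−t/τ) = e^(−1.18/0.4845) = 0.08755.
Fraction remaining = 0.08755 → 8.755%.

8.8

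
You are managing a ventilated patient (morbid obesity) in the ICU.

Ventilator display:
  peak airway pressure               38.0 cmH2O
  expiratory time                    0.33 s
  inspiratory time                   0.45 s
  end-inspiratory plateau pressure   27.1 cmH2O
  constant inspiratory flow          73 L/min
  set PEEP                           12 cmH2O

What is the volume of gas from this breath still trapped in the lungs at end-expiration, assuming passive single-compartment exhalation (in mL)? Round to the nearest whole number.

Flow: 73 L/min ÷ 60 = 1.2167 L/s.
Vt = flow × Ti = 1.2167 L/s × 0.45 s × 1000 mL/L = 547.52 mL.
R = (PIP − Pplat)/V̇ = (38.0 − 27.1) / 1.2167 = 10.9/1.2167 = 8.959 cmH2O·s/L.
C = Vt/(Pplat − PEEP) = 547.52 / (27.1 − 12) = 547.52/15.1 = 36.26 mL/cmH2O.
τ = R × C = 8.959 × 0.03626 L/cmH2O = 0.3249 s.
Fraction remaining = e^(−Te/τ) = e^(−0.33/0.3249) = 0.3621.
Trapped volume = 547.52 × 0.3621 = 198.26 mL.

198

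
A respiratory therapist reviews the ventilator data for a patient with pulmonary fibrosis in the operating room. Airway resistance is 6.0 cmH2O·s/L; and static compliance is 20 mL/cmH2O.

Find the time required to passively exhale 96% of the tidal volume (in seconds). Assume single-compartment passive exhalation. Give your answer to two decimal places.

0.39

τ = R × C = 6.0 × 20 mL/cmH2O = 6.0 × 0.020 L/cmH2O = 0.12 s.
Exhaled fraction f = 1 − e^(−t/τ) → t = −τ·ln(1 − f) = −0.12·ln(0.04) = 0.3863 s.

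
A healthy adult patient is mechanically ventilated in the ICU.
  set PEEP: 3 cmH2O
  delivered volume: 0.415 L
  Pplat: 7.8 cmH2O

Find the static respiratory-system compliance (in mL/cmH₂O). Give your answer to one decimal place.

86.5

Cstat = Vt / (Pplat − PEEP) = 415 / (7.8 − 3) = 415 / 4.8 = 86.458 mL/cmH2O.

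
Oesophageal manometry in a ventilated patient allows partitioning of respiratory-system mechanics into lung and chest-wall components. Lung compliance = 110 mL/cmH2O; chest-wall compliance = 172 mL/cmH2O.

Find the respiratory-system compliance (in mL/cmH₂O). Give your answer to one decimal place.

67.1

Lung and chest wall are elastances in series: 1/Crs = 1/CL + 1/Ccw.
1/Crs = 1/110 + 1/172 = 0.0149.
Crs = 67.114 mL/cmH2O.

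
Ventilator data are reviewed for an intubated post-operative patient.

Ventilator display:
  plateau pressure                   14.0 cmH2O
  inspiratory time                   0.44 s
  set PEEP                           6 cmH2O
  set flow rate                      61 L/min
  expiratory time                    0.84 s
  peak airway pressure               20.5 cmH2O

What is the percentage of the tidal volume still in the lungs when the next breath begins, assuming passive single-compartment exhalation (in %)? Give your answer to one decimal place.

9.5

Flow: 61 L/min ÷ 60 = 1.0167 L/s.
Vt = flow × Ti = 1.0167 L/s × 0.44 s × 1000 mL/L = 447.35 mL.
R = (PIP − Pplat)/V̇ = (20.5 − 14.0) / 1.0167 = 6.5/1.0167 = 6.393 cmH2O·s/L.
C = Vt/(Pplat − PEEP) = 447.35 / (14.0 − 6) = 447.35/8.0 = 55.919 mL/cmH2O.
τ = R × C = 6.393 × 0.05592 L/cmH2O = 0.3575 s.
Fraction remaining at end-expiration = e^(−Te/τ) = e^(−0.84/0.3575) = 0.0954 → 9.54%.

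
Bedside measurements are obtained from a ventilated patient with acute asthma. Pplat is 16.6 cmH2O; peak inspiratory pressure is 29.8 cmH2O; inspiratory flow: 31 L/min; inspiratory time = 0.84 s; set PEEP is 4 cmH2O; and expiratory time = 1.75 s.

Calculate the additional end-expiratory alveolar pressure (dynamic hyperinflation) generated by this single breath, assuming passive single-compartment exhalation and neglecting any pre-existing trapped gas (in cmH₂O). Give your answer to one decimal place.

1.7

Flow: 31 L/min ÷ 60 = 0.5167 L/s.
Vt = flow × Ti = 0.5167 L/s × 0.84 s × 1000 mL/L = 434.03 mL.
R = (PIP − Pplat)/V̇ = (29.8 − 16.6) / 0.5167 = 13.2/0.5167 = 25.547 cmH2O·s/L.
C = Vt/(Pplat − PEEP) = 434.03 / (16.6 − 4) = 434.03/12.6 = 34.447 mL/cmH2O.
τ = R × C = 25.547 × 0.03445 L/cmH2O = 0.8801 s.
Fraction remaining = e^(−Te/τ) = e^(−1.75/0.8801) = 0.1369; trapped volume = 434.03 × 0.1369 = 59.419 mL.
Additional alveolar pressure from trapping ≈ V_trapped / C = 59.419 / 34.447 = 1.725 cmH2O.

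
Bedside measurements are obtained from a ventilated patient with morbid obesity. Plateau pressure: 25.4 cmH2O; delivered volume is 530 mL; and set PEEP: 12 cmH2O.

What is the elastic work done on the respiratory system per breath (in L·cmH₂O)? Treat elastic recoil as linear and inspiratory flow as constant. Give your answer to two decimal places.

Elastic work ≈ ½ × (Pplat − PEEP) × Vt = 0.5 × (25.4 − 12) × 0.530 L = 0.5 × 13.4 × 0.530 = 3.551 L·cmH2O.

3.55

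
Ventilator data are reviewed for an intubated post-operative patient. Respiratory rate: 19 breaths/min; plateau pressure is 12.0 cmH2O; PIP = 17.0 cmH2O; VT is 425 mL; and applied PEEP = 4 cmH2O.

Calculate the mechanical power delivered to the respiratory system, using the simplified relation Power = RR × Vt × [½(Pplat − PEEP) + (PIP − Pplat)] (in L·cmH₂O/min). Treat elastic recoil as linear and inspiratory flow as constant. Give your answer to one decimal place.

Per-breath work = Vt × [½(Pplat−PEEP) + (PIP−Pplat)] = 0.425 × [0.5×8.0 + 5.0] = 0.425 × 9.0 = 3.825 L·cmH2O.
Power = 19 × 3.825 = 72.675 L·cmH2O/min.

72.7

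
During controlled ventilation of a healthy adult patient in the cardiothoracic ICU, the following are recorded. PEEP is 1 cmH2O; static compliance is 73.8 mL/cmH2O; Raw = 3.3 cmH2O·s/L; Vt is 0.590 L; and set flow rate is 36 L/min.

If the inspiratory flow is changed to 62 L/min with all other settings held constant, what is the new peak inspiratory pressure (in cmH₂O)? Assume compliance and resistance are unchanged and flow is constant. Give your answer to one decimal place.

Flow: 36 L/min ÷ 60 = 0.6 L/s.
New flow: 62 L/min ÷ 60 = 1.0333 L/s.
PIP = Vt/C + R·V̇ + PEEP (constant-flow equation of motion).
Only the resistive term changes: ΔPIP = R × ΔV̇ = 3.3 × (1.0333 − 0.6) = 3.3 × 0.4333 = 1.43 cmH2O.
Original PIP = 590/73.8 + 3.3×0.6 + 1 = 10.975 cmH2O; new PIP = 10.975 + (1.43) = 12.405 cmH2O.

12.4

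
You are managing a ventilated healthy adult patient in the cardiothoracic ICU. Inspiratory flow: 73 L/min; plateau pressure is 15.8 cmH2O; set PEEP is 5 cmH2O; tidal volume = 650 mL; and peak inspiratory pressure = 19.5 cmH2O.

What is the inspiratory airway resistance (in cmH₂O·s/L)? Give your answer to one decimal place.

3.0

Flow: 73 L/min ÷ 60 = 1.2167 L/s.
Raw = (PIP − Pplat) / flow = (19.5 − 15.8) / 1.2167 = 3.7 / 1.2167 = 3.041 cmH2O·s/L.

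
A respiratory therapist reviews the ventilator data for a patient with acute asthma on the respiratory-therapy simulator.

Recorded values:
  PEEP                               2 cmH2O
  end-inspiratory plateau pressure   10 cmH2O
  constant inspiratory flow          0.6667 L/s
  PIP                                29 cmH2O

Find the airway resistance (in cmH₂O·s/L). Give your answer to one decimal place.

Raw = (PIP − Pplat) / flow = (29 − 10) / 0.6667 = 19.0 / 0.6667 = 28.499 cmH2O·s/L.

28.5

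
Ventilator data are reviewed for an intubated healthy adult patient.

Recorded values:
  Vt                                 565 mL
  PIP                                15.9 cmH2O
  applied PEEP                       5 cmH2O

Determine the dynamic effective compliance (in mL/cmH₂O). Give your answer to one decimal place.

Dynamic compliance = Vt / (PIP − PEEP) = 565 / (15.9 − 5) = 565 / 10.9 = 51.835 mL/cmH2O.

51.8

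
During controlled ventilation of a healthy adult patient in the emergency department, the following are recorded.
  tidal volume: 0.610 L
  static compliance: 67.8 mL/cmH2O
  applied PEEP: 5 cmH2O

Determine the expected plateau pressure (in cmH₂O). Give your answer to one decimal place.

14.0

Pplat = PEEP + Vt / Cstat = 5 + 610 / 67.8 = 5 + 8.997 = 13.997 cmH2O.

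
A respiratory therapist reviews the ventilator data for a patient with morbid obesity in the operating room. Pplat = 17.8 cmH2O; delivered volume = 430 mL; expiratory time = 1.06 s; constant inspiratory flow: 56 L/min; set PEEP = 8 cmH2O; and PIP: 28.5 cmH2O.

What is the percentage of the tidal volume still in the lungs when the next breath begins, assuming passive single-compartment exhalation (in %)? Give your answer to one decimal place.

Flow: 56 L/min ÷ 60 = 0.9333 L/s.
R = (PIP − Pplat)/V̇ = (28.5 − 17.8) / 0.9333 = 10.7/0.9333 = 11.465 cmH2O·s/L.
C = Vt/(Pplat − PEEP) = 430.0 / (17.8 − 8) = 430.0/9.8 = 43.878 mL/cmH2O.
τ = R × C = 11.465 × 0.04388 L/cmH2O = 0.5031 s.
Fraction remaining at end-expiration = e^(−Te/τ) = e^(−1.06/0.5031) = 0.1216 → 12.16%.

12.2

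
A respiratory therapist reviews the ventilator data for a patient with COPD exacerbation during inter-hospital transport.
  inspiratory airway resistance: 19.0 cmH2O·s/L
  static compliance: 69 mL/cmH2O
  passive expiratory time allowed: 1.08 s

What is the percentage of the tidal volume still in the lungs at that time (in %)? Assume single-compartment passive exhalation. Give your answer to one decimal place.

τ = R × C = 19.0 × 69 mL/cmH2O = 19.0 × 0.069 L/cmH2O = 1.311 s.
Passive exhalation: V(t)/V₀ = e^(−t/τ) = e^(−1.08/1.311) = 0.4388.
Fraction remaining = 0.4388 → 43.88%.

43.9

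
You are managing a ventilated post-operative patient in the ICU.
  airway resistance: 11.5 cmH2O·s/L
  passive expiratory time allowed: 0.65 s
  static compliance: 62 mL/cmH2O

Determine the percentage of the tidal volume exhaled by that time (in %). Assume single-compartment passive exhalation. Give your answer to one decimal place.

59.8

τ = R × C = 11.5 × 62 mL/cmH2O = 11.5 × 0.062 L/cmH2O = 0.713 s.
Passive exhalation: V(t)/V₀ = e^(−t/τ) = e^(−0.65/0.713) = 0.4019.
Fraction exhaled = 1 − 0.4019 = 0.5981 → 59.81%.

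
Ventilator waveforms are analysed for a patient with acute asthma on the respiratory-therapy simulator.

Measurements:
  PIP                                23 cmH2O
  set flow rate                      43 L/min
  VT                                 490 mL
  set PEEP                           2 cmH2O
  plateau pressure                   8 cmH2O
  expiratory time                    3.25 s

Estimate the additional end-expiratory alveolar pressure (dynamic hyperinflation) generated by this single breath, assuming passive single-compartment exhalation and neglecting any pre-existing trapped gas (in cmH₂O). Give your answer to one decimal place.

Flow: 43 L/min ÷ 60 = 0.7167 L/s.
R = (PIP − Pplat)/V̇ = (23 − 8) / 0.7167 = 15.0/0.7167 = 20.929 cmH2O·s/L.
C = Vt/(Pplat − PEEP) = 490.0 / (8 − 2) = 490.0/6.0 = 81.667 mL/cmH2O.
τ = R × C = 20.929 × 0.08167 L/cmH2O = 1.709 s.
Fraction remaining = e^(−Te/τ) = e^(−3.25/1.709) = 0.1493; trapped volume = 490.0 × 0.1493 = 73.157 mL.
Additional alveolar pressure from trapping ≈ V_trapped / C = 73.157 / 81.667 = 0.8958 cmH2O.

0.9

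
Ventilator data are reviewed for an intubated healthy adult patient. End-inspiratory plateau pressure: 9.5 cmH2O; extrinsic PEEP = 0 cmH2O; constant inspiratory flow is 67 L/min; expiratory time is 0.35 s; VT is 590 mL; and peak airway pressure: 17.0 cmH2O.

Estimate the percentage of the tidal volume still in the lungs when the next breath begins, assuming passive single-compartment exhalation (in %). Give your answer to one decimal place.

43.2

Flow: 67 L/min ÷ 60 = 1.1167 L/s.
R = (PIP − Pplat)/V̇ = (17.0 − 9.5) / 1.1167 = 7.5/1.1167 = 6.716 cmH2O·s/L.
C = Vt/(Pplat − PEEP) = 590.0 / (9.5 − 0) = 590.0/9.5 = 62.105 mL/cmH2O.
τ = R × C = 6.716 × 0.06211 L/cmH2O = 0.4171 s.
Fraction remaining at end-expiration = e^(−Te/τ) = e^(−0.35/0.4171) = 0.4321 → 43.21%.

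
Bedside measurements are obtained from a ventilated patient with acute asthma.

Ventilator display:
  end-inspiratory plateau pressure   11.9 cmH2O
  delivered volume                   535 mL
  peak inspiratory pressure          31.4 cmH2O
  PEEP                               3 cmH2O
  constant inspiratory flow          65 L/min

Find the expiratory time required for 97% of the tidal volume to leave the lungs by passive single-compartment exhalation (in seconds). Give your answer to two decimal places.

3.79

Flow: 65 L/min ÷ 60 = 1.0833 L/s.
R = (PIP − Pplat)/V̇ = (31.4 − 11.9) / 1.0833 = 19.5/1.0833 = 18.001 cmH2O·s/L.
C = Vt/(Pplat − PEEP) = 535.0 / (11.9 − 3) = 535.0/8.9 = 60.112 mL/cmH2O.
τ = R × C = 18.001 × 0.06011 L/cmH2O = 1.082 s.
t = −τ·ln(1 − 0.97) = −1.082·ln(0.03) = 3.794 s.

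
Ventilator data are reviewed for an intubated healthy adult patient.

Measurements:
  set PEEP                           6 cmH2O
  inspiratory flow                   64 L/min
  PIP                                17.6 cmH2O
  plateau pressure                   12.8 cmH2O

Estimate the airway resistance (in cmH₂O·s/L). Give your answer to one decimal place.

Flow: 64 L/min ÷ 60 = 1.0667 L/s.
Raw = (PIP − Pplat) / flow = (17.6 − 12.8) / 1.0667 = 4.8 / 1.0667 = 4.5 cmH2O·s/L.

4.5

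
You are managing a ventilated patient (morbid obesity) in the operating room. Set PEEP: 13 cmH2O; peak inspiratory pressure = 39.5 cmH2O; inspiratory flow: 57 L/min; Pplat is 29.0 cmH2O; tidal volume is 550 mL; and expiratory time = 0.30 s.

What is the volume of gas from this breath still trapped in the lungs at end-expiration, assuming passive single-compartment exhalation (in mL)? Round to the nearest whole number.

Flow: 57 L/min ÷ 60 = 0.95 L/s.
R = (PIP − Pplat)/V̇ = (39.5 − 29.0) / 0.95 = 10.5/0.95 = 11.053 cmH2O·s/L.
C = Vt/(Pplat − PEEP) = 550.0 / (29.0 − 13) = 550.0/16.0 = 34.375 mL/cmH2O.
τ = R × C = 11.053 × 0.03438 L/cmH2O = 0.38 s.
Fraction remaining = e^(−Te/τ) = e^(−0.30/0.38) = 0.4541.
Trapped volume = 550.0 × 0.4541 = 249.76 mL.

250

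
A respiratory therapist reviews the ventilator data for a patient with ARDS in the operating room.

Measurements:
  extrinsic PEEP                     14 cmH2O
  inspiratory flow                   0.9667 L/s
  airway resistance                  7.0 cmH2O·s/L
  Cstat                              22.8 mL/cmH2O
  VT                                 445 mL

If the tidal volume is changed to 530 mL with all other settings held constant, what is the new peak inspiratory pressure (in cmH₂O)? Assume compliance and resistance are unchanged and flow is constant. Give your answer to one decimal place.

PIP = Vt/C + R·V̇ + PEEP (constant-flow equation of motion).
Only the elastic term changes: ΔPIP = ΔVt / C = (530 − 445) / 22.8 = 3.728 cmH2O.
Original PIP = 445/22.8 + 7.0×0.9667 + 14 = 40.284 cmH2O; new PIP = 40.284 + (3.728) = 44.012 cmH2O.

44.0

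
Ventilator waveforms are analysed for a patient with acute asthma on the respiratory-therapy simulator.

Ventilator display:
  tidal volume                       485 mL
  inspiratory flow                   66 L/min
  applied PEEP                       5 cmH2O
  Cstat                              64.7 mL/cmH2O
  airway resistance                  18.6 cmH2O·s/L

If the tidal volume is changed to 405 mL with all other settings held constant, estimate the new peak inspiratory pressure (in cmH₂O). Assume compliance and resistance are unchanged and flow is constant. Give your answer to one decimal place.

31.7

Flow: 66 L/min ÷ 60 = 1.1 L/s.
PIP = Vt/C + R·V̇ + PEEP (constant-flow equation of motion).
Only the elastic term changes: ΔPIP = ΔVt / C = (405 − 485) / 64.7 = -1.236 cmH2O.
Original PIP = 485/64.7 + 18.6×1.1 + 5 = 32.956 cmH2O; new PIP = 32.956 + (-1.236) = 31.72 cmH2O.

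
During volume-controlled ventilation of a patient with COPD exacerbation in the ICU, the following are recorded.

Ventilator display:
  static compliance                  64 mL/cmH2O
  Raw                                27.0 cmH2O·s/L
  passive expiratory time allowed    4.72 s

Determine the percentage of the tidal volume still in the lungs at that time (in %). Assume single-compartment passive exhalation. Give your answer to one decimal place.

6.5

τ = R × C = 27.0 × 64 mL/cmH2O = 27.0 × 0.064 L/cmH2O = 1.728 s.
Passive exhalation: V(t)/V₀ = e^(−t/τ) = e^(−4.72/1.728) = 0.06512.
Fraction remaining = 0.06512 → 6.512%.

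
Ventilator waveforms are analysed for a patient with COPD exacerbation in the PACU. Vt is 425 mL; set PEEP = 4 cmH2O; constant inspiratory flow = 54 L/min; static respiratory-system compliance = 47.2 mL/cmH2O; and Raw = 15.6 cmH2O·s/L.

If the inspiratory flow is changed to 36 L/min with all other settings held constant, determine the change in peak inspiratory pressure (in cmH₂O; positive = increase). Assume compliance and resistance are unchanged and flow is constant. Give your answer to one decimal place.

Flow: 54 L/min ÷ 60 = 0.9 L/s.
New flow: 36 L/min ÷ 60 = 0.6 L/s.
PIP = Vt/C + R·V̇ + PEEP (constant-flow equation of motion).
Only the resistive term changes: ΔPIP = R × ΔV̇ = 15.6 × (0.6 − 0.9) = 15.6 × -0.3 = -4.68 cmH2O.

-4.7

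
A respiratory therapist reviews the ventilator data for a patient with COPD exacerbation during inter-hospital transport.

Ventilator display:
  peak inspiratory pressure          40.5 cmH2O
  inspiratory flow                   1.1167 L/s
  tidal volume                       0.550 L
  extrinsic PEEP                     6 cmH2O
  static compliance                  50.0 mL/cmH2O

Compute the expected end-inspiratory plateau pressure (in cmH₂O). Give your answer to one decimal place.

Pplat = PEEP + Vt / Cstat = 6 + 550 / 50.0 = 6 + 11.0 = 17.0 cmH2O.

17.0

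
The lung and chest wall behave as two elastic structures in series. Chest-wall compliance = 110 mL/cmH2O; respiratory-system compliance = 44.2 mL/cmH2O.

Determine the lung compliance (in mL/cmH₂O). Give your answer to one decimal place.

1/CL = 1/Crs − 1/Ccw.
1/CL = 1/44.2 − 1/110 = 0.01353.
CL = 73.91 mL/cmH2O.

73.9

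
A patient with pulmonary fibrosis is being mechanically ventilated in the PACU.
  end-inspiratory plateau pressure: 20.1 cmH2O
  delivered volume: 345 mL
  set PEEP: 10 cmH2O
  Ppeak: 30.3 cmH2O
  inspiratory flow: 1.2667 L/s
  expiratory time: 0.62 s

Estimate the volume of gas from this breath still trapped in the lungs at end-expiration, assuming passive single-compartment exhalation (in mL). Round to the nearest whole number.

R = (PIP − Pplat)/V̇ = (30.3 − 20.1) / 1.2667 = 10.2/1.2667 = 8.052 cmH2O·s/L.
C = Vt/(Pplat − PEEP) = 345.0 / (20.1 − 10) = 345.0/10.1 = 34.158 mL/cmH2O.
τ = R × C = 8.052 × 0.03416 L/cmH2O = 0.2751 s.
Fraction remaining = e^(−Te/τ) = e^(−0.62/0.2751) = 0.105.
Trapped volume = 345.0 × 0.105 = 36.225 mL.

36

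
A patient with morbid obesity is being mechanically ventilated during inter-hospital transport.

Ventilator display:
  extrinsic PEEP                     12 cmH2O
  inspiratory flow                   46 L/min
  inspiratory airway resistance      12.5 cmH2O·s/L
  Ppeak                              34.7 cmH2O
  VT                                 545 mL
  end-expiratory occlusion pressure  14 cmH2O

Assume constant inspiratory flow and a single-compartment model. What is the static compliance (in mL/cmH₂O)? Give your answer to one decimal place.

49.0

Flow: 46 L/min ÷ 60 = 0.7667 L/s.
Total PEEP = 14 cmH2O (set 12 + intrinsic 2); this is the baseline alveolar pressure.
Equation of motion (constant flow): PIP = Vt/C + R·V̇ + PEEP.
Vt/C = PIP − R·V̇ − PEEP = 34.7 − 12.5×0.7667 − 14 = 34.7 − 9.584 − 14 = 11.116 cmH2O.
C = Vt / 11.116 = 545 / 11.116 = 49.028 mL/cmH2O.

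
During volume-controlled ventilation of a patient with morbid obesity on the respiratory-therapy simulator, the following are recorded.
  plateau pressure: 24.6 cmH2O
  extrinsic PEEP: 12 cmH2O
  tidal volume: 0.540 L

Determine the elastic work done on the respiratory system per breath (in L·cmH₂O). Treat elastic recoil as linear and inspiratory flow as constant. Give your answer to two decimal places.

3.40

Elastic work ≈ ½ × (Pplat − PEEP) × Vt = 0.5 × (24.6 − 12) × 0.540 L = 0.5 × 12.6 × 0.540 = 3.402 L·cmH2O.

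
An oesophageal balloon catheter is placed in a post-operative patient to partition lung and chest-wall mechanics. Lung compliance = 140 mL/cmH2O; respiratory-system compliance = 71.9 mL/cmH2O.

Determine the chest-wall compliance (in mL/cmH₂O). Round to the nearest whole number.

148

1/Ccw = 1/Crs − 1/CL.
1/Ccw = 1/71.9 − 1/140 = 0.006765.
Ccw = 147.82 mL/cmH2O.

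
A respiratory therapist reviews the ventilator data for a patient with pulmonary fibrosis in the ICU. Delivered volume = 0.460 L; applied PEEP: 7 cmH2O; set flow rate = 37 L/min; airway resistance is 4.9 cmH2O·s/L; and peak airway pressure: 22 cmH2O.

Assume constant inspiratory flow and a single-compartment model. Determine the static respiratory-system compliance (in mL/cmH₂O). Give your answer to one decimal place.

38.4

Flow: 37 L/min ÷ 60 = 0.6167 L/s.
Equation of motion (constant flow): PIP = Vt/C + R·V̇ + PEEP.
Vt/C = PIP − R·V̇ − PEEP = 22 − 4.9×0.6167 − 7 = 22 − 3.022 − 7 = 11.978 cmH2O.
C = Vt / 11.978 = 460 / 11.978 = 38.404 mL/cmH2O.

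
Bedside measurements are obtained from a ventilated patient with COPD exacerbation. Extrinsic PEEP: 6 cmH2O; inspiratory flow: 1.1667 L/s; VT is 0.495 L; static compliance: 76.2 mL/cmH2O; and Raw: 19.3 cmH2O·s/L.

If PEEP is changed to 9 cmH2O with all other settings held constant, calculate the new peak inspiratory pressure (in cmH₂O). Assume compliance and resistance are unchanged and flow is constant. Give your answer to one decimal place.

38.0

PIP = Vt/C + R·V̇ + PEEP (constant-flow equation of motion).
Only the baseline term changes: ΔPIP = ΔPEEP = 9 − 6 = 3.0 cmH2O.
Original PIP = 495/76.2 + 19.3×1.1667 + 6 = 35.013 cmH2O; new PIP = 35.013 + (3.0) = 38.013 cmH2O.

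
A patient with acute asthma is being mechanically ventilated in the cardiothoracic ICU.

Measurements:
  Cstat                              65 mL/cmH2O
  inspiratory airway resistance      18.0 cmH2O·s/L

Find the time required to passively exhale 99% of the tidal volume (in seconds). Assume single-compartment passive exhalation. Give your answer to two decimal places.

5.39

τ = R × C = 18.0 × 65 mL/cmH2O = 18.0 × 0.065 L/cmH2O = 1.17 s.
Exhaled fraction f = 1 − e^(−t/τ) → t = −τ·ln(1 − f) = −1.17·ln(0.01) = 5.388 s.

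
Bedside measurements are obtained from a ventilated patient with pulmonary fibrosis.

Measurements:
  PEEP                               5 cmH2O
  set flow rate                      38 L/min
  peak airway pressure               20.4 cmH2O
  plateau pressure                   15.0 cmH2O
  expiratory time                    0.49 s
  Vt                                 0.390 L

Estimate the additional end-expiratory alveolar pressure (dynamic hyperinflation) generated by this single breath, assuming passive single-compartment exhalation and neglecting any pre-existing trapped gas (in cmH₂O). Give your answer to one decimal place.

2.3

Flow: 38 L/min ÷ 60 = 0.6333 L/s.
R = (PIP − Pplat)/V̇ = (20.4 − 15.0) / 0.6333 = 5.4/0.6333 = 8.527 cmH2O·s/L.
C = Vt/(Pplat − PEEP) = 390.0 / (15.0 − 5) = 390.0/10.0 = 39.0 mL/cmH2O.
τ = R × C = 8.527 × 0.039 L/cmH2O = 0.3326 s.
Fraction remaining = e^(−Te/τ) = e^(−0.49/0.3326) = 0.2292; trapped volume = 390.0 × 0.2292 = 89.388 mL.
Additional alveolar pressure from trapping ≈ V_trapped / C = 89.388 / 39.0 = 2.292 cmH2O.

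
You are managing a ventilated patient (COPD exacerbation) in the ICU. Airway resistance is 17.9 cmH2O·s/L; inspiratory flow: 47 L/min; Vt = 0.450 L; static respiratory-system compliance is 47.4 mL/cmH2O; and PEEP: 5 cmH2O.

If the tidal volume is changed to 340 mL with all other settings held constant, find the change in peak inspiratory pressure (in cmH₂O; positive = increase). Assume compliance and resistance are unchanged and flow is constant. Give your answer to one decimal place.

PIP = Vt/C + R·V̇ + PEEP (constant-flow equation of motion).
Only the elastic term changes: ΔPIP = ΔVt / C = (340 − 450) / 47.4 = -2.321 cmH2O.

-2.3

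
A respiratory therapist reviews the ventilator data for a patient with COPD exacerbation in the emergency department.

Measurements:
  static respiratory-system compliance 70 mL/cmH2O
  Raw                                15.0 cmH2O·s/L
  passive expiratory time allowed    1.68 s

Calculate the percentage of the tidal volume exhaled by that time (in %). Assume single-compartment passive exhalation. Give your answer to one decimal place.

τ = R × C = 15.0 × 70 mL/cmH2O = 15.0 × 0.070 L/cmH2O = 1.05 s.
Passive exhalation: V(t)/V₀ = e^(−t/τ) = e^(−1.68/1.05) = 0.2019.
Fraction exhaled = 1 − 0.2019 = 0.7981 → 79.81%.

79.8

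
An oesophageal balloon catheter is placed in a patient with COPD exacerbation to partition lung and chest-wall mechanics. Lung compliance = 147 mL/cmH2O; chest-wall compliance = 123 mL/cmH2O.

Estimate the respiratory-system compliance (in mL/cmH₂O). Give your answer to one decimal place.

67.0

Lung and chest wall are elastances in series: 1/Crs = 1/CL + 1/Ccw.
1/Crs = 1/147 + 1/123 = 0.01493.
Crs = 66.979 mL/cmH2O.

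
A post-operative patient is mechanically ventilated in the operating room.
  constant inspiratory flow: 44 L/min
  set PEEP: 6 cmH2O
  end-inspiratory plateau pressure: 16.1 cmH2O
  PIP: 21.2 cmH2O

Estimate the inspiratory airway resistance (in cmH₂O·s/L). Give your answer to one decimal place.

Flow: 44 L/min ÷ 60 = 0.7333 L/s.
Raw = (PIP − Pplat) / flow = (21.2 − 16.1) / 0.7333 = 5.1 / 0.7333 = 6.955 cmH2O·s/L.

7.0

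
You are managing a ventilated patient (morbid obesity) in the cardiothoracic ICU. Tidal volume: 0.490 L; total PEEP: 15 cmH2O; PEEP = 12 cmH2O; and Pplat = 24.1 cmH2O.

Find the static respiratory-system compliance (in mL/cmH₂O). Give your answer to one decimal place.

End-expiratory occlusion gives total PEEP = 15 cmH2O (intrinsic PEEP = 15 − 12 = 3). Use total PEEP for the elastic gradient.
Cstat = Vt / (Pplat − PEEPtotal) = 490 / (24.1 − 15) = 490 / 9.1 = 53.846 mL/cmH2O.

53.8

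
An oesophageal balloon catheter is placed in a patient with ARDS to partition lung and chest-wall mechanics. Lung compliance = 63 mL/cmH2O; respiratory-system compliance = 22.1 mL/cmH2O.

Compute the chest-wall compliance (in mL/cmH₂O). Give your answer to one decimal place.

34.0

1/Ccw = 1/Crs − 1/CL.
1/Ccw = 1/22.1 − 1/63 = 0.02938.
Ccw = 34.037 mL/cmH2O.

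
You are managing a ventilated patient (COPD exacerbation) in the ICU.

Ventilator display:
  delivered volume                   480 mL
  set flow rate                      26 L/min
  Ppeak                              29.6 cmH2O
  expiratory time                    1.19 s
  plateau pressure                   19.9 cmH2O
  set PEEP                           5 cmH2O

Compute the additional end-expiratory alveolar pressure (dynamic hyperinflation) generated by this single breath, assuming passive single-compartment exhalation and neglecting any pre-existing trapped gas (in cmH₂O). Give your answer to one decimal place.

2.9

Flow: 26 L/min ÷ 60 = 0.4333 L/s.
R = (PIP − Pplat)/V̇ = (29.6 − 19.9) / 0.4333 = 9.7/0.4333 = 22.386 cmH2O·s/L.
C = Vt/(Pplat − PEEP) = 480.0 / (19.9 − 5) = 480.0/14.9 = 32.215 mL/cmH2O.
τ = R × C = 22.386 × 0.03222 L/cmH2O = 0.7213 s.
Fraction remaining = e^(−Te/τ) = e^(−1.19/0.7213) = 0.1921; trapped volume = 480.0 × 0.1921 = 92.208 mL.
Additional alveolar pressure from trapping ≈ V_trapped / C = 92.208 / 32.215 = 2.862 cmH2O.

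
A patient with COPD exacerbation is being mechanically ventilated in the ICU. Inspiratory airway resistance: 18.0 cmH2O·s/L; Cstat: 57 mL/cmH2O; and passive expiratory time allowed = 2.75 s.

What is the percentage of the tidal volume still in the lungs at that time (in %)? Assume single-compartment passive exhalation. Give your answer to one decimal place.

6.9

τ = R × C = 18.0 × 57 mL/cmH2O = 18.0 × 0.057 L/cmH2O = 1.026 s.
Passive exhalation: V(t)/V₀ = e^(−t/τ) = e^(−2.75/1.026) = 0.06854.
Fraction remaining = 0.06854 → 6.854%.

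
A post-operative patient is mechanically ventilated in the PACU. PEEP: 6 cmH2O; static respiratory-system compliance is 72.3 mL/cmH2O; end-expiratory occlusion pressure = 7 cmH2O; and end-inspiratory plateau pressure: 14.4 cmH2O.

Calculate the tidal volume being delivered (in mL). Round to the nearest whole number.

End-expiratory occlusion gives total PEEP = 7 cmH2O (intrinsic PEEP = 7 − 6 = 1). Use total PEEP for the elastic gradient.
Vt = Cstat × (Pplat − PEEPtotal) = 72.3 × (14.4 − 7) = 72.3 × 7.4 = 535.02 mL.

535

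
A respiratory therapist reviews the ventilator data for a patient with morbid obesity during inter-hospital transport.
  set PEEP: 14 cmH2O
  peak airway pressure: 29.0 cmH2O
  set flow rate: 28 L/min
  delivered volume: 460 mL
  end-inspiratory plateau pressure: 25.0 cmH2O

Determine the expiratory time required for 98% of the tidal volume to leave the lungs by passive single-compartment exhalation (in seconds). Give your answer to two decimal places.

1.40

Flow: 28 L/min ÷ 60 = 0.4667 L/s.
R = (PIP − Pplat)/V̇ = (29.0 − 25.0) / 0.4667 = 4.0/0.4667 = 8.571 cmH2O·s/L.
C = Vt/(Pplat − PEEP) = 460.0 / (25.0 − 14) = 460.0/11.0 = 41.818 mL/cmH2O.
τ = R × C = 8.571 × 0.04182 L/cmH2O = 0.3584 s.
t = −τ·ln(1 − 0.98) = −0.3584·ln(0.02) = 1.402 s.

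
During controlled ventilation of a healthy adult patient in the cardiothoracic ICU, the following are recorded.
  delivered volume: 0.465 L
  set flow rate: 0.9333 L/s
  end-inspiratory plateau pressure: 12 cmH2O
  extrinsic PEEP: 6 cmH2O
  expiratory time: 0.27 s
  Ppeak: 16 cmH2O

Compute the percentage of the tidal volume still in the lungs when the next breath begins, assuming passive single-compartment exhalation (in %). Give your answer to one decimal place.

44.4

R = (PIP − Pplat)/V̇ = (16 − 12) / 0.9333 = 4.0/0.9333 = 4.286 cmH2O·s/L.
C = Vt/(Pplat − PEEP) = 465.0 / (12 − 6) = 465.0/6.0 = 77.5 mL/cmH2O.
τ = R × C = 4.286 × 0.0775 L/cmH2O = 0.3322 s.
Fraction remaining at end-expiration = e^(−Te/τ) = e^(−0.27/0.3322) = 0.4436 → 44.36%.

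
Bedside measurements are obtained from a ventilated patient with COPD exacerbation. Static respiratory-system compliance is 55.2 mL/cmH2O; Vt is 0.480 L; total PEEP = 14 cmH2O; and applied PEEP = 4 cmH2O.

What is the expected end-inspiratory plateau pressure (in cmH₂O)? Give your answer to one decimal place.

22.7

End-expiratory occlusion gives total PEEP = 14 cmH2O (intrinsic PEEP = 14 − 4 = 10). Use total PEEP for the elastic gradient.
Pplat = PEEPtotal + Vt / Cstat = 14 + 480 / 55.2 = 14 + 8.696 = 22.696 cmH2O.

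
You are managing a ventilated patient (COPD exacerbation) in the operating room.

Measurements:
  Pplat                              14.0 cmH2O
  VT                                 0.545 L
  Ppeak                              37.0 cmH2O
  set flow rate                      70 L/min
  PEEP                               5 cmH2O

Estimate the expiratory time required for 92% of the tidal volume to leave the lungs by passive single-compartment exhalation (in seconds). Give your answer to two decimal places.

Flow: 70 L/min ÷ 60 = 1.1667 L/s.
R = (PIP − Pplat)/V̇ = (37.0 − 14.0) / 1.1667 = 23.0/1.1667 = 19.714 cmH2O·s/L.
C = Vt/(Pplat − PEEP) = 545.0 / (14.0 − 5) = 545.0/9.0 = 60.556 mL/cmH2O.
τ = R × C = 19.714 × 0.06056 L/cmH2O = 1.194 s.
t = −τ·ln(1 − 0.92) = −1.194·ln(0.08) = 3.016 s.

3.02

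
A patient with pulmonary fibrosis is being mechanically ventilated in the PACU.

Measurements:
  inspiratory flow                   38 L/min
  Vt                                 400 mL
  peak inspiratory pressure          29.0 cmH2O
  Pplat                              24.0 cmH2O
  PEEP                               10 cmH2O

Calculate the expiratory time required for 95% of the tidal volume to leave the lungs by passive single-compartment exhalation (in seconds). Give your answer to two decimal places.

0.68

Flow: 38 L/min ÷ 60 = 0.6333 L/s.
R = (PIP − Pplat)/V̇ = (29.0 − 24.0) / 0.6333 = 5.0/0.6333 = 7.895 cmH2O·s/L.
C = Vt/(Pplat − PEEP) = 400.0 / (24.0 − 10) = 400.0/14.0 = 28.571 mL/cmH2O.
τ = R × C = 7.895 × 0.02857 L/cmH2O = 0.2256 s.
t = −τ·ln(1 − 0.95) = −0.2256·ln(0.05) = 0.6758 s.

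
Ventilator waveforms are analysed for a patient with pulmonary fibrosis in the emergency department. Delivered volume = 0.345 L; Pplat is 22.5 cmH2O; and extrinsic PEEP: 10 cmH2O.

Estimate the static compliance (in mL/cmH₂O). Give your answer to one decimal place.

Cstat = Vt / (Pplat − PEEP) = 345 / (22.5 − 10) = 345 / 12.5 = 27.6 mL/cmH2O.

27.6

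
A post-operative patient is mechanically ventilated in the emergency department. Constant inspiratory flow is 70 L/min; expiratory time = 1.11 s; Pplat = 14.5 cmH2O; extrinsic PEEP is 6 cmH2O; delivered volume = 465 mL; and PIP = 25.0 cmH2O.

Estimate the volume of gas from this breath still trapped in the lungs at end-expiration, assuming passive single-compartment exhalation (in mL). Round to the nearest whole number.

Flow: 70 L/min ÷ 60 = 1.1667 L/s.
R = (PIP − Pplat)/V̇ = (25.0 − 14.5) / 1.1667 = 10.5/1.1667 = 9.0 cmH2O·s/L.
C = Vt/(Pplat − PEEP) = 465.0 / (14.5 − 6) = 465.0/8.5 = 54.706 mL/cmH2O.
τ = R × C = 9.0 × 0.05471 L/cmH2O = 0.4924 s.
Fraction remaining = e^(−Te/τ) = e^(−1.11/0.4924) = 0.105.
Trapped volume = 465.0 × 0.105 = 48.825 mL.

49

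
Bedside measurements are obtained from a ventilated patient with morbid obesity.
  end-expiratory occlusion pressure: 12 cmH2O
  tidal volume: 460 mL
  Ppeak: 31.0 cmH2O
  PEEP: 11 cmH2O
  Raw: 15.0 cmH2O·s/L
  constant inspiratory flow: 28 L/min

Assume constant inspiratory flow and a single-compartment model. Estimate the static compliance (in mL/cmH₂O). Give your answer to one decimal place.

Flow: 28 L/min ÷ 60 = 0.4667 L/s.
Total PEEP = 12 cmH2O (set 11 + intrinsic 1); this is the baseline alveolar pressure.
Equation of motion (constant flow): PIP = Vt/C + R·V̇ + PEEP.
Vt/C = PIP − R·V̇ − PEEP = 31.0 − 15.0×0.4667 − 12 = 31.0 − 7.001 − 12 = 11.999 cmH2O.
C = Vt / 11.999 = 460 / 11.999 = 38.337 mL/cmH2O.

38.3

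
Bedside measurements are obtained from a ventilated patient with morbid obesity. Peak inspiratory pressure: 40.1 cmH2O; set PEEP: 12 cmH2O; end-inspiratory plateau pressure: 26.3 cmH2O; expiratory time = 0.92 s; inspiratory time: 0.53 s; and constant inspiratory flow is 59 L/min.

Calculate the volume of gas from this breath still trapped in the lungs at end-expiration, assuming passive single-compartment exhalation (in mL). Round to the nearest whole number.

Flow: 59 L/min ÷ 60 = 0.9833 L/s.
Vt = flow × Ti = 0.9833 L/s × 0.53 s × 1000 mL/L = 521.15 mL.
R = (PIP − Pplat)/V̇ = (40.1 − 26.3) / 0.9833 = 13.8/0.9833 = 14.034 cmH2O·s/L.
C = Vt/(Pplat − PEEP) = 521.15 / (26.3 − 12) = 521.15/14.3 = 36.444 mL/cmH2O.
τ = R × C = 14.034 × 0.03644 L/cmH2O = 0.5114 s.
Fraction remaining = e^(−Te/τ) = e^(−0.92/0.5114) = 0.1655.
Trapped volume = 521.15 × 0.1655 = 86.25 mL.

86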